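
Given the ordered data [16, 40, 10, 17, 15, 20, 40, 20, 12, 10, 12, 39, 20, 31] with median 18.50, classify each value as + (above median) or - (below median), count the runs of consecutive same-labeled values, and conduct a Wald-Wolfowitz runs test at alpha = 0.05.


Step 1: Compute median = 18.50; label A = above, B = below.
Labels in order: BABBBAAABBBAAA  (n_A = 7, n_B = 7)
Step 2: Count runs R = 6.
Step 3: Under H0 (random ordering), E[R] = 2*n_A*n_B/(n_A+n_B) + 1 = 2*7*7/14 + 1 = 8.0000.
        Var[R] = 2*n_A*n_B*(2*n_A*n_B - n_A - n_B) / ((n_A+n_B)^2 * (n_A+n_B-1)) = 8232/2548 = 3.2308.
        SD[R] = 1.7974.
Step 4: Continuity-corrected z = (R + 0.5 - E[R]) / SD[R] = (6 + 0.5 - 8.0000) / 1.7974 = -0.8345.
Step 5: Two-sided p-value via normal approximation = 2*(1 - Phi(|z|)) = 0.403986.
Step 6: alpha = 0.05. fail to reject H0.

R = 6, z = -0.8345, p = 0.403986, fail to reject H0.


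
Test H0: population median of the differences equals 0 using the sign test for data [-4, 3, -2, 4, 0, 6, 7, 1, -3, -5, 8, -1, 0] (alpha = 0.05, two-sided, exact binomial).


Step 1: Discard zero differences. Original n = 13; n_eff = number of nonzero differences = 11.
Nonzero differences (with sign): -4, +3, -2, +4, +6, +7, +1, -3, -5, +8, -1
Step 2: Count signs: positive = 6, negative = 5.
Step 3: Under H0: P(positive) = 0.5, so the number of positives S ~ Bin(11, 0.5).
Step 4: Two-sided exact p-value = sum of Bin(11,0.5) probabilities at or below the observed probability = 1.000000.
Step 5: alpha = 0.05. fail to reject H0.

n_eff = 11, pos = 6, neg = 5, p = 1.000000, fail to reject H0.


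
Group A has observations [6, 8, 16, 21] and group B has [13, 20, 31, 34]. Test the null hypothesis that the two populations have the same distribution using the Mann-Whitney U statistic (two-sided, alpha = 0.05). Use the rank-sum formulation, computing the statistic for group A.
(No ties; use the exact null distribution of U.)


Step 1: Combine and sort all 8 observations; assign midranks.
sorted (value, group): (6,X), (8,X), (13,Y), (16,X), (20,Y), (21,X), (31,Y), (34,Y)
ranks: 6->1, 8->2, 13->3, 16->4, 20->5, 21->6, 31->7, 34->8
Step 2: Rank sum for X: R1 = 1 + 2 + 4 + 6 = 13.
Step 3: U_X = R1 - n1(n1+1)/2 = 13 - 4*5/2 = 13 - 10 = 3.
       U_Y = n1*n2 - U_X = 16 - 3 = 13.
Step 4: No ties, so the exact null distribution of U (based on enumerating the C(8,4) = 70 equally likely rank assignments) gives the two-sided p-value.
Step 5: p-value = 0.200000; compare to alpha = 0.05. fail to reject H0.

U_X = 3, p = 0.200000, fail to reject H0 at alpha = 0.05.


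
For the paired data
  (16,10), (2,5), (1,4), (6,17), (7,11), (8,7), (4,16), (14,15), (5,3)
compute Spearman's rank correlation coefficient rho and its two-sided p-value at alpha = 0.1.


Step 1: Rank x and y separately (midranks; no ties here).
rank(x): 16->9, 2->2, 1->1, 6->5, 7->6, 8->7, 4->3, 14->8, 5->4
rank(y): 10->5, 5->3, 4->2, 17->9, 11->6, 7->4, 16->8, 15->7, 3->1
Step 2: d_i = R_x(i) - R_y(i); compute d_i^2.
  (9-5)^2=16, (2-3)^2=1, (1-2)^2=1, (5-9)^2=16, (6-6)^2=0, (7-4)^2=9, (3-8)^2=25, (8-7)^2=1, (4-1)^2=9
sum(d^2) = 78.
Step 3: rho = 1 - 6*78 / (9*(9^2 - 1)) = 1 - 468/720 = 0.350000.
Step 4: Under H0, t = rho * sqrt((n-2)/(1-rho^2)) = 0.9885 ~ t(7).
Step 5: Two-sided p-value from the t-distribution with 7 df = 0.355820.
Step 6: alpha = 0.1. fail to reject H0.

rho = 0.3500, p = 0.355820, fail to reject H0 at alpha = 0.1.


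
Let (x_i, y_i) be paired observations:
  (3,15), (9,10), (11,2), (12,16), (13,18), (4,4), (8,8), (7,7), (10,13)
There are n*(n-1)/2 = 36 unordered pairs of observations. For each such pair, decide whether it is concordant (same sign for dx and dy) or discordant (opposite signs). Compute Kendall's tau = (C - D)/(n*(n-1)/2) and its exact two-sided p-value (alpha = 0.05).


Step 1: Enumerate the 36 unordered pairs (i,j) with i<j and classify each by sign(x_j-x_i) * sign(y_j-y_i).
  (1,2):dx=+6,dy=-5->D; (1,3):dx=+8,dy=-13->D; (1,4):dx=+9,dy=+1->C; (1,5):dx=+10,dy=+3->C
  (1,6):dx=+1,dy=-11->D; (1,7):dx=+5,dy=-7->D; (1,8):dx=+4,dy=-8->D; (1,9):dx=+7,dy=-2->D
  (2,3):dx=+2,dy=-8->D; (2,4):dx=+3,dy=+6->C; (2,5):dx=+4,dy=+8->C; (2,6):dx=-5,dy=-6->C
  (2,7):dx=-1,dy=-2->C; (2,8):dx=-2,dy=-3->C; (2,9):dx=+1,dy=+3->C; (3,4):dx=+1,dy=+14->C
  (3,5):dx=+2,dy=+16->C; (3,6):dx=-7,dy=+2->D; (3,7):dx=-3,dy=+6->D; (3,8):dx=-4,dy=+5->D
  (3,9):dx=-1,dy=+11->D; (4,5):dx=+1,dy=+2->C; (4,6):dx=-8,dy=-12->C; (4,7):dx=-4,dy=-8->C
  (4,8):dx=-5,dy=-9->C; (4,9):dx=-2,dy=-3->C; (5,6):dx=-9,dy=-14->C; (5,7):dx=-5,dy=-10->C
  (5,8):dx=-6,dy=-11->C; (5,9):dx=-3,dy=-5->C; (6,7):dx=+4,dy=+4->C; (6,8):dx=+3,dy=+3->C
  (6,9):dx=+6,dy=+9->C; (7,8):dx=-1,dy=-1->C; (7,9):dx=+2,dy=+5->C; (8,9):dx=+3,dy=+6->C
Step 2: C = 25, D = 11, total pairs = 36.
Step 3: tau = (C - D)/(n(n-1)/2) = (25 - 11)/36 = 0.388889.
Step 4: Exact two-sided p-value (enumerate n! = 362880 permutations of y under H0): p = 0.180181.
Step 5: alpha = 0.05. fail to reject H0.

tau_b = 0.3889 (C=25, D=11), p = 0.180181, fail to reject H0.


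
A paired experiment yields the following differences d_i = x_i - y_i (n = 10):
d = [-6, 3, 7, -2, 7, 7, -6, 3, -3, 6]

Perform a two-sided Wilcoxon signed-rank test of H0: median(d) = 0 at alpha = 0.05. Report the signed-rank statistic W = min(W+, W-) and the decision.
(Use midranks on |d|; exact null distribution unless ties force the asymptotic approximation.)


Step 1: Drop any zero differences (none here) and take |d_i|.
|d| = [6, 3, 7, 2, 7, 7, 6, 3, 3, 6]
Step 2: Midrank |d_i| (ties get averaged ranks).
ranks: |6|->6, |3|->3, |7|->9, |2|->1, |7|->9, |7|->9, |6|->6, |3|->3, |3|->3, |6|->6
Step 3: Attach original signs; sum ranks with positive sign and with negative sign.
W+ = 3 + 9 + 9 + 9 + 3 + 6 = 39
W- = 6 + 1 + 6 + 3 = 16
(Check: W+ + W- = 55 should equal n(n+1)/2 = 55.)
Step 4: Test statistic W = min(W+, W-) = 16.
Step 5: Ties in |d|, so use the tie-corrected normal approximation.
        E[W] = n(n+1)/4 = 10*11/4 = 27.5.
        Tie groups: |d|=3 (t=3), |d|=6 (t=3), |d|=7 (t=3); sum(t^3 - t) = 72.
        Var[W] = n(n+1)(2n+1)/24 - sum(t^3-t)/48 = 2310/24 - 72/48 = 94.75.
        z = (W - E[W]) / sqrt(Var[W]) = (16 - 27.5) / 9.7340 = -1.1814.
        Two-sided p = 2*Phi(z) = 0.237432.
Step 6: alpha = 0.05. fail to reject H0.

W+ = 39, W- = 16, W = min = 16, p = 0.237432, fail to reject H0.


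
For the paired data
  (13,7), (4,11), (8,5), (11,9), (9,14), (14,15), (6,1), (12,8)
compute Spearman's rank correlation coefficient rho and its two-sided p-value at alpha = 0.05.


Step 1: Rank x and y separately (midranks; no ties here).
rank(x): 13->7, 4->1, 8->3, 11->5, 9->4, 14->8, 6->2, 12->6
rank(y): 7->3, 11->6, 5->2, 9->5, 14->7, 15->8, 1->1, 8->4
Step 2: d_i = R_x(i) - R_y(i); compute d_i^2.
  (7-3)^2=16, (1-6)^2=25, (3-2)^2=1, (5-5)^2=0, (4-7)^2=9, (8-8)^2=0, (2-1)^2=1, (6-4)^2=4
sum(d^2) = 56.
Step 3: rho = 1 - 6*56 / (8*(8^2 - 1)) = 1 - 336/504 = 0.333333.
Step 4: Under H0, t = rho * sqrt((n-2)/(1-rho^2)) = 0.8660 ~ t(6).
Step 5: Two-sided p-value from the t-distribution with 6 df = 0.419753.
Step 6: alpha = 0.05. fail to reject H0.

rho = 0.3333, p = 0.419753, fail to reject H0 at alpha = 0.05.


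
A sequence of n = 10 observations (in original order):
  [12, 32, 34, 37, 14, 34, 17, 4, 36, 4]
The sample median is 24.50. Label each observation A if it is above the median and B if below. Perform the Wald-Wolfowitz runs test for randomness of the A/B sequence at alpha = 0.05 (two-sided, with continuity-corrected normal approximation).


Step 1: Compute median = 24.50; label A = above, B = below.
Labels in order: BAAABABBAB  (n_A = 5, n_B = 5)
Step 2: Count runs R = 7.
Step 3: Under H0 (random ordering), E[R] = 2*n_A*n_B/(n_A+n_B) + 1 = 2*5*5/10 + 1 = 6.0000.
        Var[R] = 2*n_A*n_B*(2*n_A*n_B - n_A - n_B) / ((n_A+n_B)^2 * (n_A+n_B-1)) = 2000/900 = 2.2222.
        SD[R] = 1.4907.
Step 4: Continuity-corrected z = (R - 0.5 - E[R]) / SD[R] = (7 - 0.5 - 6.0000) / 1.4907 = 0.3354.
Step 5: Two-sided p-value via normal approximation = 2*(1 - Phi(|z|)) = 0.737316.
Step 6: alpha = 0.05. fail to reject H0.

R = 7, z = 0.3354, p = 0.737316, fail to reject H0.


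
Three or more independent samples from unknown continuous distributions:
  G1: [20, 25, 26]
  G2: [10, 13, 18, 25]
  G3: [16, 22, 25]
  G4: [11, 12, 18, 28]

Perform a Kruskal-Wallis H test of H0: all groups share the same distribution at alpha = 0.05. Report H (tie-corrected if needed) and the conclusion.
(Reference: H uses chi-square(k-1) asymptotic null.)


Step 1: Combine all N = 14 observations and assign midranks.
sorted (value, group, rank): (10,G2,1), (11,G4,2), (12,G4,3), (13,G2,4), (16,G3,5), (18,G2,6.5), (18,G4,6.5), (20,G1,8), (22,G3,9), (25,G1,11), (25,G2,11), (25,G3,11), (26,G1,13), (28,G4,14)
Step 2: Sum ranks within each group.
R_1 = 32 (n_1 = 3)
R_2 = 22.5 (n_2 = 4)
R_3 = 25 (n_3 = 3)
R_4 = 25.5 (n_4 = 4)
Step 3: H = 12/(N(N+1)) * sum(R_i^2/n_i) - 3(N+1)
     = 12/(14*15) * (32^2/3 + 22.5^2/4 + 25^2/3 + 25.5^2/4) - 3*15
     = 0.057143 * 838.792 - 45
     = 2.930952.
Step 4: Ties present; correction factor C = 1 - 30/(14^3 - 14) = 0.989011. Corrected H = 2.930952 / 0.989011 = 2.963519.
Step 5: Under H0, H ~ chi^2(3); p-value = 0.397284.
Step 6: alpha = 0.05. fail to reject H0.

H = 2.9635, df = 3, p = 0.397284, fail to reject H0.


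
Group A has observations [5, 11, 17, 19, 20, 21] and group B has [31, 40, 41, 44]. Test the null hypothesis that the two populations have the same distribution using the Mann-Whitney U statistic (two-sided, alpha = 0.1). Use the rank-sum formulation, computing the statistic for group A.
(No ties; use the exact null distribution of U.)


Step 1: Combine and sort all 10 observations; assign midranks.
sorted (value, group): (5,X), (11,X), (17,X), (19,X), (20,X), (21,X), (31,Y), (40,Y), (41,Y), (44,Y)
ranks: 5->1, 11->2, 17->3, 19->4, 20->5, 21->6, 31->7, 40->8, 41->9, 44->10
Step 2: Rank sum for X: R1 = 1 + 2 + 3 + 4 + 5 + 6 = 21.
Step 3: U_X = R1 - n1(n1+1)/2 = 21 - 6*7/2 = 21 - 21 = 0.
       U_Y = n1*n2 - U_X = 24 - 0 = 24.
Step 4: No ties, so the exact null distribution of U (based on enumerating the C(10,6) = 210 equally likely rank assignments) gives the two-sided p-value.
Step 5: p-value = 0.009524; compare to alpha = 0.1. reject H0.

U_X = 0, p = 0.009524, reject H0 at alpha = 0.1.


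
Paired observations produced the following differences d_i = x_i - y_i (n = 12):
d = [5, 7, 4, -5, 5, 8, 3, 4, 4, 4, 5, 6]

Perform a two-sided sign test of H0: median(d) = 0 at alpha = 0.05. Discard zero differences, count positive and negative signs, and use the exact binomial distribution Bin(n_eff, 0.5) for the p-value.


Step 1: Discard zero differences. Original n = 12; n_eff = number of nonzero differences = 12.
Nonzero differences (with sign): +5, +7, +4, -5, +5, +8, +3, +4, +4, +4, +5, +6
Step 2: Count signs: positive = 11, negative = 1.
Step 3: Under H0: P(positive) = 0.5, so the number of positives S ~ Bin(12, 0.5).
Step 4: Two-sided exact p-value = sum of Bin(12,0.5) probabilities at or below the observed probability = 0.006348.
Step 5: alpha = 0.05. reject H0.

n_eff = 12, pos = 11, neg = 1, p = 0.006348, reject H0.


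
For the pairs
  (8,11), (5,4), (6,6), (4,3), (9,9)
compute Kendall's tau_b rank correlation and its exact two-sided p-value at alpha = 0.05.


Step 1: Enumerate the 10 unordered pairs (i,j) with i<j and classify each by sign(x_j-x_i) * sign(y_j-y_i).
  (1,2):dx=-3,dy=-7->C; (1,3):dx=-2,dy=-5->C; (1,4):dx=-4,dy=-8->C; (1,5):dx=+1,dy=-2->D
  (2,3):dx=+1,dy=+2->C; (2,4):dx=-1,dy=-1->C; (2,5):dx=+4,dy=+5->C; (3,4):dx=-2,dy=-3->C
  (3,5):dx=+3,dy=+3->C; (4,5):dx=+5,dy=+6->C
Step 2: C = 9, D = 1, total pairs = 10.
Step 3: tau = (C - D)/(n(n-1)/2) = (9 - 1)/10 = 0.800000.
Step 4: Exact two-sided p-value (enumerate n! = 120 permutations of y under H0): p = 0.083333.
Step 5: alpha = 0.05. fail to reject H0.

tau_b = 0.8000 (C=9, D=1), p = 0.083333, fail to reject H0.


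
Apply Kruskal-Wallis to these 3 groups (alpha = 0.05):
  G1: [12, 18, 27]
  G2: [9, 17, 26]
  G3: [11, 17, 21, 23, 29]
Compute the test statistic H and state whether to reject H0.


Step 1: Combine all N = 11 observations and assign midranks.
sorted (value, group, rank): (9,G2,1), (11,G3,2), (12,G1,3), (17,G2,4.5), (17,G3,4.5), (18,G1,6), (21,G3,7), (23,G3,8), (26,G2,9), (27,G1,10), (29,G3,11)
Step 2: Sum ranks within each group.
R_1 = 19 (n_1 = 3)
R_2 = 14.5 (n_2 = 3)
R_3 = 32.5 (n_3 = 5)
Step 3: H = 12/(N(N+1)) * sum(R_i^2/n_i) - 3(N+1)
     = 12/(11*12) * (19^2/3 + 14.5^2/3 + 32.5^2/5) - 3*12
     = 0.090909 * 401.667 - 36
     = 0.515152.
Step 4: Ties present; correction factor C = 1 - 6/(11^3 - 11) = 0.995455. Corrected H = 0.515152 / 0.995455 = 0.517504.
Step 5: Under H0, H ~ chi^2(2); p-value = 0.772015.
Step 6: alpha = 0.05. fail to reject H0.

H = 0.5175, df = 2, p = 0.772015, fail to reject H0.


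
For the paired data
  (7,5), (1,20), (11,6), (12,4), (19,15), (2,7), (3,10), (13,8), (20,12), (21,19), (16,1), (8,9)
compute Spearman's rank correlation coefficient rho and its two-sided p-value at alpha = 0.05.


Step 1: Rank x and y separately (midranks; no ties here).
rank(x): 7->4, 1->1, 11->6, 12->7, 19->10, 2->2, 3->3, 13->8, 20->11, 21->12, 16->9, 8->5
rank(y): 5->3, 20->12, 6->4, 4->2, 15->10, 7->5, 10->8, 8->6, 12->9, 19->11, 1->1, 9->7
Step 2: d_i = R_x(i) - R_y(i); compute d_i^2.
  (4-3)^2=1, (1-12)^2=121, (6-4)^2=4, (7-2)^2=25, (10-10)^2=0, (2-5)^2=9, (3-8)^2=25, (8-6)^2=4, (11-9)^2=4, (12-11)^2=1, (9-1)^2=64, (5-7)^2=4
sum(d^2) = 262.
Step 3: rho = 1 - 6*262 / (12*(12^2 - 1)) = 1 - 1572/1716 = 0.083916.
Step 4: Under H0, t = rho * sqrt((n-2)/(1-rho^2)) = 0.2663 ~ t(10).
Step 5: Two-sided p-value from the t-distribution with 10 df = 0.795415.
Step 6: alpha = 0.05. fail to reject H0.

rho = 0.0839, p = 0.795415, fail to reject H0 at alpha = 0.05.


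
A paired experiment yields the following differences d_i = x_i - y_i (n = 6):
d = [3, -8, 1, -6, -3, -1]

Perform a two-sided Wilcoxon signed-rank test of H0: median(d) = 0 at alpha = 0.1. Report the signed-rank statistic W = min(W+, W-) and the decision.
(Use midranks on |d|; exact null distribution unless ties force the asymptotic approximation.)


Step 1: Drop any zero differences (none here) and take |d_i|.
|d| = [3, 8, 1, 6, 3, 1]
Step 2: Midrank |d_i| (ties get averaged ranks).
ranks: |3|->3.5, |8|->6, |1|->1.5, |6|->5, |3|->3.5, |1|->1.5
Step 3: Attach original signs; sum ranks with positive sign and with negative sign.
W+ = 3.5 + 1.5 = 5
W- = 6 + 5 + 3.5 + 1.5 = 16
(Check: W+ + W- = 21 should equal n(n+1)/2 = 21.)
Step 4: Test statistic W = min(W+, W-) = 5.
Step 5: Ties in |d|, so use the tie-corrected normal approximation.
        E[W] = n(n+1)/4 = 6*7/4 = 10.5.
        Tie groups: |d|=1 (t=2), |d|=3 (t=2); sum(t^3 - t) = 12.
        Var[W] = n(n+1)(2n+1)/24 - sum(t^3-t)/48 = 546/24 - 12/48 = 22.5.
        z = (W - E[W]) / sqrt(Var[W]) = (5 - 10.5) / 4.7434 = -1.1595.
        Two-sided p = 2*Phi(z) = 0.246252.
Step 6: alpha = 0.1. fail to reject H0.

W+ = 5, W- = 16, W = min = 5, p = 0.246252, fail to reject H0.


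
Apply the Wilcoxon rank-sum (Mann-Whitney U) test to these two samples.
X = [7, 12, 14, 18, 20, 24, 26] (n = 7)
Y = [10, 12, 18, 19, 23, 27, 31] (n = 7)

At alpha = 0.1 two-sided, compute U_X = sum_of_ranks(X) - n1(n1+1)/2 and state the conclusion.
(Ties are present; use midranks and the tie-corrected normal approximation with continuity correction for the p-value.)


Step 1: Combine and sort all 14 observations; assign midranks.
sorted (value, group): (7,X), (10,Y), (12,X), (12,Y), (14,X), (18,X), (18,Y), (19,Y), (20,X), (23,Y), (24,X), (26,X), (27,Y), (31,Y)
ranks: 7->1, 10->2, 12->3.5, 12->3.5, 14->5, 18->6.5, 18->6.5, 19->8, 20->9, 23->10, 24->11, 26->12, 27->13, 31->14
Step 2: Rank sum for X: R1 = 1 + 3.5 + 5 + 6.5 + 9 + 11 + 12 = 48.
Step 3: U_X = R1 - n1(n1+1)/2 = 48 - 7*8/2 = 48 - 28 = 20.
       U_Y = n1*n2 - U_X = 49 - 20 = 29.
Step 4: Ties are present, so use the tie-corrected normal approximation (with continuity correction) for the p-value.
Step 5: p-value = 0.608491; compare to alpha = 0.1. fail to reject H0.

U_X = 20, p = 0.608491, fail to reject H0 at alpha = 0.1.


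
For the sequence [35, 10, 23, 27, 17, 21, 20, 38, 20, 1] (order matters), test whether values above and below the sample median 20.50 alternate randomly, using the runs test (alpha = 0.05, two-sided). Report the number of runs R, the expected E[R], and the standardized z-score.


Step 1: Compute median = 20.50; label A = above, B = below.
Labels in order: ABAABABABB  (n_A = 5, n_B = 5)
Step 2: Count runs R = 8.
Step 3: Under H0 (random ordering), E[R] = 2*n_A*n_B/(n_A+n_B) + 1 = 2*5*5/10 + 1 = 6.0000.
        Var[R] = 2*n_A*n_B*(2*n_A*n_B - n_A - n_B) / ((n_A+n_B)^2 * (n_A+n_B-1)) = 2000/900 = 2.2222.
        SD[R] = 1.4907.
Step 4: Continuity-corrected z = (R - 0.5 - E[R]) / SD[R] = (8 - 0.5 - 6.0000) / 1.4907 = 1.0062.
Step 5: Two-sided p-value via normal approximation = 2*(1 - Phi(|z|)) = 0.314305.
Step 6: alpha = 0.05. fail to reject H0.

R = 8, z = 1.0062, p = 0.314305, fail to reject H0.


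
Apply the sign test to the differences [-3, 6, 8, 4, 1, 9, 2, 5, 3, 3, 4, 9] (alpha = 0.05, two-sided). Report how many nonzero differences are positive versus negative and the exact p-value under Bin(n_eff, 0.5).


Step 1: Discard zero differences. Original n = 12; n_eff = number of nonzero differences = 12.
Nonzero differences (with sign): -3, +6, +8, +4, +1, +9, +2, +5, +3, +3, +4, +9
Step 2: Count signs: positive = 11, negative = 1.
Step 3: Under H0: P(positive) = 0.5, so the number of positives S ~ Bin(12, 0.5).
Step 4: Two-sided exact p-value = sum of Bin(12,0.5) probabilities at or below the observed probability = 0.006348.
Step 5: alpha = 0.05. reject H0.

n_eff = 12, pos = 11, neg = 1, p = 0.006348, reject H0.


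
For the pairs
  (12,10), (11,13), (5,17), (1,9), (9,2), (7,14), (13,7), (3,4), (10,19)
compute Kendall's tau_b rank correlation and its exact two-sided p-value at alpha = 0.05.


Step 1: Enumerate the 36 unordered pairs (i,j) with i<j and classify each by sign(x_j-x_i) * sign(y_j-y_i).
  (1,2):dx=-1,dy=+3->D; (1,3):dx=-7,dy=+7->D; (1,4):dx=-11,dy=-1->C; (1,5):dx=-3,dy=-8->C
  (1,6):dx=-5,dy=+4->D; (1,7):dx=+1,dy=-3->D; (1,8):dx=-9,dy=-6->C; (1,9):dx=-2,dy=+9->D
  (2,3):dx=-6,dy=+4->D; (2,4):dx=-10,dy=-4->C; (2,5):dx=-2,dy=-11->C; (2,6):dx=-4,dy=+1->D
  (2,7):dx=+2,dy=-6->D; (2,8):dx=-8,dy=-9->C; (2,9):dx=-1,dy=+6->D; (3,4):dx=-4,dy=-8->C
  (3,5):dx=+4,dy=-15->D; (3,6):dx=+2,dy=-3->D; (3,7):dx=+8,dy=-10->D; (3,8):dx=-2,dy=-13->C
  (3,9):dx=+5,dy=+2->C; (4,5):dx=+8,dy=-7->D; (4,6):dx=+6,dy=+5->C; (4,7):dx=+12,dy=-2->D
  (4,8):dx=+2,dy=-5->D; (4,9):dx=+9,dy=+10->C; (5,6):dx=-2,dy=+12->D; (5,7):dx=+4,dy=+5->C
  (5,8):dx=-6,dy=+2->D; (5,9):dx=+1,dy=+17->C; (6,7):dx=+6,dy=-7->D; (6,8):dx=-4,dy=-10->C
  (6,9):dx=+3,dy=+5->C; (7,8):dx=-10,dy=-3->C; (7,9):dx=-3,dy=+12->D; (8,9):dx=+7,dy=+15->C
Step 2: C = 17, D = 19, total pairs = 36.
Step 3: tau = (C - D)/(n(n-1)/2) = (17 - 19)/36 = -0.055556.
Step 4: Exact two-sided p-value (enumerate n! = 362880 permutations of y under H0): p = 0.919455.
Step 5: alpha = 0.05. fail to reject H0.

tau_b = -0.0556 (C=17, D=19), p = 0.919455, fail to reject H0.


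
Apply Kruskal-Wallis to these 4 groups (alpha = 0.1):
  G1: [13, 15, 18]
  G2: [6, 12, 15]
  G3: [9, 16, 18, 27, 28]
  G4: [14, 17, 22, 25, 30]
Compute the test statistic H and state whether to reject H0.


Step 1: Combine all N = 16 observations and assign midranks.
sorted (value, group, rank): (6,G2,1), (9,G3,2), (12,G2,3), (13,G1,4), (14,G4,5), (15,G1,6.5), (15,G2,6.5), (16,G3,8), (17,G4,9), (18,G1,10.5), (18,G3,10.5), (22,G4,12), (25,G4,13), (27,G3,14), (28,G3,15), (30,G4,16)
Step 2: Sum ranks within each group.
R_1 = 21 (n_1 = 3)
R_2 = 10.5 (n_2 = 3)
R_3 = 49.5 (n_3 = 5)
R_4 = 55 (n_4 = 5)
Step 3: H = 12/(N(N+1)) * sum(R_i^2/n_i) - 3(N+1)
     = 12/(16*17) * (21^2/3 + 10.5^2/3 + 49.5^2/5 + 55^2/5) - 3*17
     = 0.044118 * 1278.8 - 51
     = 5.417647.
Step 4: Ties present; correction factor C = 1 - 12/(16^3 - 16) = 0.997059. Corrected H = 5.417647 / 0.997059 = 5.433628.
Step 5: Under H0, H ~ chi^2(3); p-value = 0.142663.
Step 6: alpha = 0.1. fail to reject H0.

H = 5.4336, df = 3, p = 0.142663, fail to reject H0.


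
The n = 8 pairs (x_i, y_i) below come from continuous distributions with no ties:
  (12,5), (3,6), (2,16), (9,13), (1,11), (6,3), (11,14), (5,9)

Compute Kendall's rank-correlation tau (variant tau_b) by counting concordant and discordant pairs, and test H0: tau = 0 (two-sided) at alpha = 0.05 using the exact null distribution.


Step 1: Enumerate the 28 unordered pairs (i,j) with i<j and classify each by sign(x_j-x_i) * sign(y_j-y_i).
  (1,2):dx=-9,dy=+1->D; (1,3):dx=-10,dy=+11->D; (1,4):dx=-3,dy=+8->D; (1,5):dx=-11,dy=+6->D
  (1,6):dx=-6,dy=-2->C; (1,7):dx=-1,dy=+9->D; (1,8):dx=-7,dy=+4->D; (2,3):dx=-1,dy=+10->D
  (2,4):dx=+6,dy=+7->C; (2,5):dx=-2,dy=+5->D; (2,6):dx=+3,dy=-3->D; (2,7):dx=+8,dy=+8->C
  (2,8):dx=+2,dy=+3->C; (3,4):dx=+7,dy=-3->D; (3,5):dx=-1,dy=-5->C; (3,6):dx=+4,dy=-13->D
  (3,7):dx=+9,dy=-2->D; (3,8):dx=+3,dy=-7->D; (4,5):dx=-8,dy=-2->C; (4,6):dx=-3,dy=-10->C
  (4,7):dx=+2,dy=+1->C; (4,8):dx=-4,dy=-4->C; (5,6):dx=+5,dy=-8->D; (5,7):dx=+10,dy=+3->C
  (5,8):dx=+4,dy=-2->D; (6,7):dx=+5,dy=+11->C; (6,8):dx=-1,dy=+6->D; (7,8):dx=-6,dy=-5->C
Step 2: C = 12, D = 16, total pairs = 28.
Step 3: tau = (C - D)/(n(n-1)/2) = (12 - 16)/28 = -0.142857.
Step 4: Exact two-sided p-value (enumerate n! = 40320 permutations of y under H0): p = 0.719544.
Step 5: alpha = 0.05. fail to reject H0.

tau_b = -0.1429 (C=12, D=16), p = 0.719544, fail to reject H0.


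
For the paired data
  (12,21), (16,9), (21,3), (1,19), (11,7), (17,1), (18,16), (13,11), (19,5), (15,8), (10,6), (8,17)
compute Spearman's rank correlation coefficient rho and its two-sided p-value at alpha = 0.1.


Step 1: Rank x and y separately (midranks; no ties here).
rank(x): 12->5, 16->8, 21->12, 1->1, 11->4, 17->9, 18->10, 13->6, 19->11, 15->7, 10->3, 8->2
rank(y): 21->12, 9->7, 3->2, 19->11, 7->5, 1->1, 16->9, 11->8, 5->3, 8->6, 6->4, 17->10
Step 2: d_i = R_x(i) - R_y(i); compute d_i^2.
  (5-12)^2=49, (8-7)^2=1, (12-2)^2=100, (1-11)^2=100, (4-5)^2=1, (9-1)^2=64, (10-9)^2=1, (6-8)^2=4, (11-3)^2=64, (7-6)^2=1, (3-4)^2=1, (2-10)^2=64
sum(d^2) = 450.
Step 3: rho = 1 - 6*450 / (12*(12^2 - 1)) = 1 - 2700/1716 = -0.573427.
Step 4: Under H0, t = rho * sqrt((n-2)/(1-rho^2)) = -2.2134 ~ t(10).
Step 5: Two-sided p-value from the t-distribution with 10 df = 0.051266.
Step 6: alpha = 0.1. reject H0.

rho = -0.5734, p = 0.051266, reject H0 at alpha = 0.1.


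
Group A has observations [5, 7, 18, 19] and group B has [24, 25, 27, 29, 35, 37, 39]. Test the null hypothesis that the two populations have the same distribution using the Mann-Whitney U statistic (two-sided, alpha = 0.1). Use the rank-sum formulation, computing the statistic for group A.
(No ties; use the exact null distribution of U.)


Step 1: Combine and sort all 11 observations; assign midranks.
sorted (value, group): (5,X), (7,X), (18,X), (19,X), (24,Y), (25,Y), (27,Y), (29,Y), (35,Y), (37,Y), (39,Y)
ranks: 5->1, 7->2, 18->3, 19->4, 24->5, 25->6, 27->7, 29->8, 35->9, 37->10, 39->11
Step 2: Rank sum for X: R1 = 1 + 2 + 3 + 4 = 10.
Step 3: U_X = R1 - n1(n1+1)/2 = 10 - 4*5/2 = 10 - 10 = 0.
       U_Y = n1*n2 - U_X = 28 - 0 = 28.
Step 4: No ties, so the exact null distribution of U (based on enumerating the C(11,4) = 330 equally likely rank assignments) gives the two-sided p-value.
Step 5: p-value = 0.006061; compare to alpha = 0.1. reject H0.

U_X = 0, p = 0.006061, reject H0 at alpha = 0.1.


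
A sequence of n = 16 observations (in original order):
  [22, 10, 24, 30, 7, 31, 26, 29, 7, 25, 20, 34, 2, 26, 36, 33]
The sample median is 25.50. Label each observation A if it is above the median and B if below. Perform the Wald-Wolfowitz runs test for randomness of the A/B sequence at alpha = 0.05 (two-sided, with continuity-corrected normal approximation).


Step 1: Compute median = 25.50; label A = above, B = below.
Labels in order: BBBABAAABBBABAAA  (n_A = 8, n_B = 8)
Step 2: Count runs R = 8.
Step 3: Under H0 (random ordering), E[R] = 2*n_A*n_B/(n_A+n_B) + 1 = 2*8*8/16 + 1 = 9.0000.
        Var[R] = 2*n_A*n_B*(2*n_A*n_B - n_A - n_B) / ((n_A+n_B)^2 * (n_A+n_B-1)) = 14336/3840 = 3.7333.
        SD[R] = 1.9322.
Step 4: Continuity-corrected z = (R + 0.5 - E[R]) / SD[R] = (8 + 0.5 - 9.0000) / 1.9322 = -0.2588.
Step 5: Two-sided p-value via normal approximation = 2*(1 - Phi(|z|)) = 0.795809.
Step 6: alpha = 0.05. fail to reject H0.

R = 8, z = -0.2588, p = 0.795809, fail to reject H0.


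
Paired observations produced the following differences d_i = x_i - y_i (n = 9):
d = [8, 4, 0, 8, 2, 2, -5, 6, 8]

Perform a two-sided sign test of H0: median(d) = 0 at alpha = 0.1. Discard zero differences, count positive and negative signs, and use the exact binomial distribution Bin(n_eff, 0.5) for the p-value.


Step 1: Discard zero differences. Original n = 9; n_eff = number of nonzero differences = 8.
Nonzero differences (with sign): +8, +4, +8, +2, +2, -5, +6, +8
Step 2: Count signs: positive = 7, negative = 1.
Step 3: Under H0: P(positive) = 0.5, so the number of positives S ~ Bin(8, 0.5).
Step 4: Two-sided exact p-value = sum of Bin(8,0.5) probabilities at or below the observed probability = 0.070312.
Step 5: alpha = 0.1. reject H0.

n_eff = 8, pos = 7, neg = 1, p = 0.070312, reject H0.


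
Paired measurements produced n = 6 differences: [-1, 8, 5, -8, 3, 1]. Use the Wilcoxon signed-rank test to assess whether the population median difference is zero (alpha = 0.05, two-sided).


Step 1: Drop any zero differences (none here) and take |d_i|.
|d| = [1, 8, 5, 8, 3, 1]
Step 2: Midrank |d_i| (ties get averaged ranks).
ranks: |1|->1.5, |8|->5.5, |5|->4, |8|->5.5, |3|->3, |1|->1.5
Step 3: Attach original signs; sum ranks with positive sign and with negative sign.
W+ = 5.5 + 4 + 3 + 1.5 = 14
W- = 1.5 + 5.5 = 7
(Check: W+ + W- = 21 should equal n(n+1)/2 = 21.)
Step 4: Test statistic W = min(W+, W-) = 7.
Step 5: Ties in |d|, so use the tie-corrected normal approximation.
        E[W] = n(n+1)/4 = 6*7/4 = 10.5.
        Tie groups: |d|=1 (t=2), |d|=8 (t=2); sum(t^3 - t) = 12.
        Var[W] = n(n+1)(2n+1)/24 - sum(t^3-t)/48 = 546/24 - 12/48 = 22.5.
        z = (W - E[W]) / sqrt(Var[W]) = (7 - 10.5) / 4.7434 = -0.7379.
        Two-sided p = 2*Phi(z) = 0.460597.
Step 6: alpha = 0.05. fail to reject H0.

W+ = 14, W- = 7, W = min = 7, p = 0.460597, fail to reject H0.


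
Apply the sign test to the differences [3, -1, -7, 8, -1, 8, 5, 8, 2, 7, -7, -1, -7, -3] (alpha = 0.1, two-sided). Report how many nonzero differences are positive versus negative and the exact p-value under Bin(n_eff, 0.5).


Step 1: Discard zero differences. Original n = 14; n_eff = number of nonzero differences = 14.
Nonzero differences (with sign): +3, -1, -7, +8, -1, +8, +5, +8, +2, +7, -7, -1, -7, -3
Step 2: Count signs: positive = 7, negative = 7.
Step 3: Under H0: P(positive) = 0.5, so the number of positives S ~ Bin(14, 0.5).
Step 4: Two-sided exact p-value = sum of Bin(14,0.5) probabilities at or below the observed probability = 1.000000.
Step 5: alpha = 0.1. fail to reject H0.

n_eff = 14, pos = 7, neg = 7, p = 1.000000, fail to reject H0.


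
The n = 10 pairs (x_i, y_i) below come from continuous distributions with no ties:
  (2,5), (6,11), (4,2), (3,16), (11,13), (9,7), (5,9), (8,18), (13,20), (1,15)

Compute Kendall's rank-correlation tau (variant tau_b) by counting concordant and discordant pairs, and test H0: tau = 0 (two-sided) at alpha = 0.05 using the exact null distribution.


Step 1: Enumerate the 45 unordered pairs (i,j) with i<j and classify each by sign(x_j-x_i) * sign(y_j-y_i).
  (1,2):dx=+4,dy=+6->C; (1,3):dx=+2,dy=-3->D; (1,4):dx=+1,dy=+11->C; (1,5):dx=+9,dy=+8->C
  (1,6):dx=+7,dy=+2->C; (1,7):dx=+3,dy=+4->C; (1,8):dx=+6,dy=+13->C; (1,9):dx=+11,dy=+15->C
  (1,10):dx=-1,dy=+10->D; (2,3):dx=-2,dy=-9->C; (2,4):dx=-3,dy=+5->D; (2,5):dx=+5,dy=+2->C
  (2,6):dx=+3,dy=-4->D; (2,7):dx=-1,dy=-2->C; (2,8):dx=+2,dy=+7->C; (2,9):dx=+7,dy=+9->C
  (2,10):dx=-5,dy=+4->D; (3,4):dx=-1,dy=+14->D; (3,5):dx=+7,dy=+11->C; (3,6):dx=+5,dy=+5->C
  (3,7):dx=+1,dy=+7->C; (3,8):dx=+4,dy=+16->C; (3,9):dx=+9,dy=+18->C; (3,10):dx=-3,dy=+13->D
  (4,5):dx=+8,dy=-3->D; (4,6):dx=+6,dy=-9->D; (4,7):dx=+2,dy=-7->D; (4,8):dx=+5,dy=+2->C
  (4,9):dx=+10,dy=+4->C; (4,10):dx=-2,dy=-1->C; (5,6):dx=-2,dy=-6->C; (5,7):dx=-6,dy=-4->C
  (5,8):dx=-3,dy=+5->D; (5,9):dx=+2,dy=+7->C; (5,10):dx=-10,dy=+2->D; (6,7):dx=-4,dy=+2->D
  (6,8):dx=-1,dy=+11->D; (6,9):dx=+4,dy=+13->C; (6,10):dx=-8,dy=+8->D; (7,8):dx=+3,dy=+9->C
  (7,9):dx=+8,dy=+11->C; (7,10):dx=-4,dy=+6->D; (8,9):dx=+5,dy=+2->C; (8,10):dx=-7,dy=-3->C
  (9,10):dx=-12,dy=-5->C
Step 2: C = 29, D = 16, total pairs = 45.
Step 3: tau = (C - D)/(n(n-1)/2) = (29 - 16)/45 = 0.288889.
Step 4: Exact two-sided p-value (enumerate n! = 3628800 permutations of y under H0): p = 0.291248.
Step 5: alpha = 0.05. fail to reject H0.

tau_b = 0.2889 (C=29, D=16), p = 0.291248, fail to reject H0.


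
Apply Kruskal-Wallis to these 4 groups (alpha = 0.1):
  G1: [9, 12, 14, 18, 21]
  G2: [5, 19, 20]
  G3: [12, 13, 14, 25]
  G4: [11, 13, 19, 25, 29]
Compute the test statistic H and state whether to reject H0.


Step 1: Combine all N = 17 observations and assign midranks.
sorted (value, group, rank): (5,G2,1), (9,G1,2), (11,G4,3), (12,G1,4.5), (12,G3,4.5), (13,G3,6.5), (13,G4,6.5), (14,G1,8.5), (14,G3,8.5), (18,G1,10), (19,G2,11.5), (19,G4,11.5), (20,G2,13), (21,G1,14), (25,G3,15.5), (25,G4,15.5), (29,G4,17)
Step 2: Sum ranks within each group.
R_1 = 39 (n_1 = 5)
R_2 = 25.5 (n_2 = 3)
R_3 = 35 (n_3 = 4)
R_4 = 53.5 (n_4 = 5)
Step 3: H = 12/(N(N+1)) * sum(R_i^2/n_i) - 3(N+1)
     = 12/(17*18) * (39^2/5 + 25.5^2/3 + 35^2/4 + 53.5^2/5) - 3*18
     = 0.039216 * 1399.65 - 54
     = 0.888235.
Step 4: Ties present; correction factor C = 1 - 30/(17^3 - 17) = 0.993873. Corrected H = 0.888235 / 0.993873 = 0.893711.
Step 5: Under H0, H ~ chi^2(3); p-value = 0.826945.
Step 6: alpha = 0.1. fail to reject H0.

H = 0.8937, df = 3, p = 0.826945, fail to reject H0.


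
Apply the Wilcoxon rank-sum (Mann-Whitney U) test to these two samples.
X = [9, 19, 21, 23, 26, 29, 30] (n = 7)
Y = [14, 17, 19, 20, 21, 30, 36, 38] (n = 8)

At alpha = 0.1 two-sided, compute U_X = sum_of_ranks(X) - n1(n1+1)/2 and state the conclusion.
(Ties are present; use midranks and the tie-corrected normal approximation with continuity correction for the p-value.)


Step 1: Combine and sort all 15 observations; assign midranks.
sorted (value, group): (9,X), (14,Y), (17,Y), (19,X), (19,Y), (20,Y), (21,X), (21,Y), (23,X), (26,X), (29,X), (30,X), (30,Y), (36,Y), (38,Y)
ranks: 9->1, 14->2, 17->3, 19->4.5, 19->4.5, 20->6, 21->7.5, 21->7.5, 23->9, 26->10, 29->11, 30->12.5, 30->12.5, 36->14, 38->15
Step 2: Rank sum for X: R1 = 1 + 4.5 + 7.5 + 9 + 10 + 11 + 12.5 = 55.5.
Step 3: U_X = R1 - n1(n1+1)/2 = 55.5 - 7*8/2 = 55.5 - 28 = 27.5.
       U_Y = n1*n2 - U_X = 56 - 27.5 = 28.5.
Step 4: Ties are present, so use the tie-corrected normal approximation (with continuity correction) for the p-value.
Step 5: p-value = 1.000000; compare to alpha = 0.1. fail to reject H0.

U_X = 27.5, p = 1.000000, fail to reject H0 at alpha = 0.1.


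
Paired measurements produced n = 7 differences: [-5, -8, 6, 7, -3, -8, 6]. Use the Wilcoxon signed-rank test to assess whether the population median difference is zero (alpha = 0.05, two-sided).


Step 1: Drop any zero differences (none here) and take |d_i|.
|d| = [5, 8, 6, 7, 3, 8, 6]
Step 2: Midrank |d_i| (ties get averaged ranks).
ranks: |5|->2, |8|->6.5, |6|->3.5, |7|->5, |3|->1, |8|->6.5, |6|->3.5
Step 3: Attach original signs; sum ranks with positive sign and with negative sign.
W+ = 3.5 + 5 + 3.5 = 12
W- = 2 + 6.5 + 1 + 6.5 = 16
(Check: W+ + W- = 28 should equal n(n+1)/2 = 28.)
Step 4: Test statistic W = min(W+, W-) = 12.
Step 5: Ties in |d|, so use the tie-corrected normal approximation.
        E[W] = n(n+1)/4 = 7*8/4 = 14.
        Tie groups: |d|=6 (t=2), |d|=8 (t=2); sum(t^3 - t) = 12.
        Var[W] = n(n+1)(2n+1)/24 - sum(t^3-t)/48 = 840/24 - 12/48 = 34.75.
        z = (W - E[W]) / sqrt(Var[W]) = (12 - 14) / 5.8949 = -0.3393.
        Two-sided p = 2*Phi(z) = 0.734402.
Step 6: alpha = 0.05. fail to reject H0.

W+ = 12, W- = 16, W = min = 12, p = 0.734402, fail to reject H0.


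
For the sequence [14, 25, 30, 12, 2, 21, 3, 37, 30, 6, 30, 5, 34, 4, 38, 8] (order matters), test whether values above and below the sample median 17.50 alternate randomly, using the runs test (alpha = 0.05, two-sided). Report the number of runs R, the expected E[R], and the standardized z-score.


Step 1: Compute median = 17.50; label A = above, B = below.
Labels in order: BAABBABAABABABAB  (n_A = 8, n_B = 8)
Step 2: Count runs R = 13.
Step 3: Under H0 (random ordering), E[R] = 2*n_A*n_B/(n_A+n_B) + 1 = 2*8*8/16 + 1 = 9.0000.
        Var[R] = 2*n_A*n_B*(2*n_A*n_B - n_A - n_B) / ((n_A+n_B)^2 * (n_A+n_B-1)) = 14336/3840 = 3.7333.
        SD[R] = 1.9322.
Step 4: Continuity-corrected z = (R - 0.5 - E[R]) / SD[R] = (13 - 0.5 - 9.0000) / 1.9322 = 1.8114.
Step 5: Two-sided p-value via normal approximation = 2*(1 - Phi(|z|)) = 0.070076.
Step 6: alpha = 0.05. fail to reject H0.

R = 13, z = 1.8114, p = 0.070076, fail to reject H0.


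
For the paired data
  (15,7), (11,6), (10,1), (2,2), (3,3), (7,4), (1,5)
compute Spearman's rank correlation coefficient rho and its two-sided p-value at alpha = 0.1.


Step 1: Rank x and y separately (midranks; no ties here).
rank(x): 15->7, 11->6, 10->5, 2->2, 3->3, 7->4, 1->1
rank(y): 7->7, 6->6, 1->1, 2->2, 3->3, 4->4, 5->5
Step 2: d_i = R_x(i) - R_y(i); compute d_i^2.
  (7-7)^2=0, (6-6)^2=0, (5-1)^2=16, (2-2)^2=0, (3-3)^2=0, (4-4)^2=0, (1-5)^2=16
sum(d^2) = 32.
Step 3: rho = 1 - 6*32 / (7*(7^2 - 1)) = 1 - 192/336 = 0.428571.
Step 4: Under H0, t = rho * sqrt((n-2)/(1-rho^2)) = 1.0607 ~ t(5).
Step 5: Two-sided p-value from the t-distribution with 5 df = 0.337368.
Step 6: alpha = 0.1. fail to reject H0.

rho = 0.4286, p = 0.337368, fail to reject H0 at alpha = 0.1.


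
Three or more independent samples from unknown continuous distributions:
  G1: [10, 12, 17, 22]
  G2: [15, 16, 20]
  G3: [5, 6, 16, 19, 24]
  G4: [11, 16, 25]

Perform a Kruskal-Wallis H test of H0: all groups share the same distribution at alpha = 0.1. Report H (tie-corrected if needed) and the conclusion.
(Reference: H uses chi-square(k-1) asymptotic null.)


Step 1: Combine all N = 15 observations and assign midranks.
sorted (value, group, rank): (5,G3,1), (6,G3,2), (10,G1,3), (11,G4,4), (12,G1,5), (15,G2,6), (16,G2,8), (16,G3,8), (16,G4,8), (17,G1,10), (19,G3,11), (20,G2,12), (22,G1,13), (24,G3,14), (25,G4,15)
Step 2: Sum ranks within each group.
R_1 = 31 (n_1 = 4)
R_2 = 26 (n_2 = 3)
R_3 = 36 (n_3 = 5)
R_4 = 27 (n_4 = 3)
Step 3: H = 12/(N(N+1)) * sum(R_i^2/n_i) - 3(N+1)
     = 12/(15*16) * (31^2/4 + 26^2/3 + 36^2/5 + 27^2/3) - 3*16
     = 0.050000 * 967.783 - 48
     = 0.389167.
Step 4: Ties present; correction factor C = 1 - 24/(15^3 - 15) = 0.992857. Corrected H = 0.389167 / 0.992857 = 0.391966.
Step 5: Under H0, H ~ chi^2(3); p-value = 0.941897.
Step 6: alpha = 0.1. fail to reject H0.

H = 0.3920, df = 3, p = 0.941897, fail to reject H0.


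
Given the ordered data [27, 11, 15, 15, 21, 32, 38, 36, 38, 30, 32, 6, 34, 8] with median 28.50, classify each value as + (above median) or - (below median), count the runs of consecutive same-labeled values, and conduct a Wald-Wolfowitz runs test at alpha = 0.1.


Step 1: Compute median = 28.50; label A = above, B = below.
Labels in order: BBBBBAAAAAABAB  (n_A = 7, n_B = 7)
Step 2: Count runs R = 5.
Step 3: Under H0 (random ordering), E[R] = 2*n_A*n_B/(n_A+n_B) + 1 = 2*7*7/14 + 1 = 8.0000.
        Var[R] = 2*n_A*n_B*(2*n_A*n_B - n_A - n_B) / ((n_A+n_B)^2 * (n_A+n_B-1)) = 8232/2548 = 3.2308.
        SD[R] = 1.7974.
Step 4: Continuity-corrected z = (R + 0.5 - E[R]) / SD[R] = (5 + 0.5 - 8.0000) / 1.7974 = -1.3909.
Step 5: Two-sided p-value via normal approximation = 2*(1 - Phi(|z|)) = 0.164264.
Step 6: alpha = 0.1. fail to reject H0.

R = 5, z = -1.3909, p = 0.164264, fail to reject H0.


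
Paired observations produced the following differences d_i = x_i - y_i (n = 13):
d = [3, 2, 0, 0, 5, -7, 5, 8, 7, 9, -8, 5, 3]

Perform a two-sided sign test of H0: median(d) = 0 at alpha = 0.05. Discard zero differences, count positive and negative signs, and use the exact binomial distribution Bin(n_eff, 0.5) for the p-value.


Step 1: Discard zero differences. Original n = 13; n_eff = number of nonzero differences = 11.
Nonzero differences (with sign): +3, +2, +5, -7, +5, +8, +7, +9, -8, +5, +3
Step 2: Count signs: positive = 9, negative = 2.
Step 3: Under H0: P(positive) = 0.5, so the number of positives S ~ Bin(11, 0.5).
Step 4: Two-sided exact p-value = sum of Bin(11,0.5) probabilities at or below the observed probability = 0.065430.
Step 5: alpha = 0.05. fail to reject H0.

n_eff = 11, pos = 9, neg = 2, p = 0.065430, fail to reject H0.


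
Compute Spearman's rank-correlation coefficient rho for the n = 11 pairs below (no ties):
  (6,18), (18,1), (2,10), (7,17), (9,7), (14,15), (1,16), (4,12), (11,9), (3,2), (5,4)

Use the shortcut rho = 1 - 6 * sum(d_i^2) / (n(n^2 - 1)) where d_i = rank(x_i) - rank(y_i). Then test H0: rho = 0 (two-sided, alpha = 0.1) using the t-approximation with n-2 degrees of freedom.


Step 1: Rank x and y separately (midranks; no ties here).
rank(x): 6->6, 18->11, 2->2, 7->7, 9->8, 14->10, 1->1, 4->4, 11->9, 3->3, 5->5
rank(y): 18->11, 1->1, 10->6, 17->10, 7->4, 15->8, 16->9, 12->7, 9->5, 2->2, 4->3
Step 2: d_i = R_x(i) - R_y(i); compute d_i^2.
  (6-11)^2=25, (11-1)^2=100, (2-6)^2=16, (7-10)^2=9, (8-4)^2=16, (10-8)^2=4, (1-9)^2=64, (4-7)^2=9, (9-5)^2=16, (3-2)^2=1, (5-3)^2=4
sum(d^2) = 264.
Step 3: rho = 1 - 6*264 / (11*(11^2 - 1)) = 1 - 1584/1320 = -0.200000.
Step 4: Under H0, t = rho * sqrt((n-2)/(1-rho^2)) = -0.6124 ~ t(9).
Step 5: Two-sided p-value from the t-distribution with 9 df = 0.555445.
Step 6: alpha = 0.1. fail to reject H0.

rho = -0.2000, p = 0.555445, fail to reject H0 at alpha = 0.1.


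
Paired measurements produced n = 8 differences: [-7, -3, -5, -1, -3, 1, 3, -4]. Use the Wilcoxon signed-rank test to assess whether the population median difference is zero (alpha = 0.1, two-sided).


Step 1: Drop any zero differences (none here) and take |d_i|.
|d| = [7, 3, 5, 1, 3, 1, 3, 4]
Step 2: Midrank |d_i| (ties get averaged ranks).
ranks: |7|->8, |3|->4, |5|->7, |1|->1.5, |3|->4, |1|->1.5, |3|->4, |4|->6
Step 3: Attach original signs; sum ranks with positive sign and with negative sign.
W+ = 1.5 + 4 = 5.5
W- = 8 + 4 + 7 + 1.5 + 4 + 6 = 30.5
(Check: W+ + W- = 36 should equal n(n+1)/2 = 36.)
Step 4: Test statistic W = min(W+, W-) = 5.5.
Step 5: Ties in |d|, so use the tie-corrected normal approximation.
        E[W] = n(n+1)/4 = 8*9/4 = 18.
        Tie groups: |d|=1 (t=2), |d|=3 (t=3); sum(t^3 - t) = 30.
        Var[W] = n(n+1)(2n+1)/24 - sum(t^3-t)/48 = 1224/24 - 30/48 = 50.375.
        z = (W - E[W]) / sqrt(Var[W]) = (5.5 - 18) / 7.0975 = -1.7612.
        Two-sided p = 2*Phi(z) = 0.078209.
Step 6: alpha = 0.1. reject H0.

W+ = 5.5, W- = 30.5, W = min = 5.5, p = 0.078209, reject H0.


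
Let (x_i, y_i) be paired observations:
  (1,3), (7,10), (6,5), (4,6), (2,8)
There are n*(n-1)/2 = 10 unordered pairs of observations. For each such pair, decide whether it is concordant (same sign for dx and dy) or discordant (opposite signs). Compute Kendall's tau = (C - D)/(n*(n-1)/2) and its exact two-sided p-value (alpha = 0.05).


Step 1: Enumerate the 10 unordered pairs (i,j) with i<j and classify each by sign(x_j-x_i) * sign(y_j-y_i).
  (1,2):dx=+6,dy=+7->C; (1,3):dx=+5,dy=+2->C; (1,4):dx=+3,dy=+3->C; (1,5):dx=+1,dy=+5->C
  (2,3):dx=-1,dy=-5->C; (2,4):dx=-3,dy=-4->C; (2,5):dx=-5,dy=-2->C; (3,4):dx=-2,dy=+1->D
  (3,5):dx=-4,dy=+3->D; (4,5):dx=-2,dy=+2->D
Step 2: C = 7, D = 3, total pairs = 10.
Step 3: tau = (C - D)/(n(n-1)/2) = (7 - 3)/10 = 0.400000.
Step 4: Exact two-sided p-value (enumerate n! = 120 permutations of y under H0): p = 0.483333.
Step 5: alpha = 0.05. fail to reject H0.

tau_b = 0.4000 (C=7, D=3), p = 0.483333, fail to reject H0.


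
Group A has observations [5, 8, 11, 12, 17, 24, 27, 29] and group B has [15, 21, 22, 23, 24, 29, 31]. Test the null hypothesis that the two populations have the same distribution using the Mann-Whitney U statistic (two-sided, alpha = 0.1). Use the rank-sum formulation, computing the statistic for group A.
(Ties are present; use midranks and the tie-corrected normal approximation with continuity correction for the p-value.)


Step 1: Combine and sort all 15 observations; assign midranks.
sorted (value, group): (5,X), (8,X), (11,X), (12,X), (15,Y), (17,X), (21,Y), (22,Y), (23,Y), (24,X), (24,Y), (27,X), (29,X), (29,Y), (31,Y)
ranks: 5->1, 8->2, 11->3, 12->4, 15->5, 17->6, 21->7, 22->8, 23->9, 24->10.5, 24->10.5, 27->12, 29->13.5, 29->13.5, 31->15
Step 2: Rank sum for X: R1 = 1 + 2 + 3 + 4 + 6 + 10.5 + 12 + 13.5 = 52.
Step 3: U_X = R1 - n1(n1+1)/2 = 52 - 8*9/2 = 52 - 36 = 16.
       U_Y = n1*n2 - U_X = 56 - 16 = 40.
Step 4: Ties are present, so use the tie-corrected normal approximation (with continuity correction) for the p-value.
Step 5: p-value = 0.182450; compare to alpha = 0.1. fail to reject H0.

U_X = 16, p = 0.182450, fail to reject H0 at alpha = 0.1.
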